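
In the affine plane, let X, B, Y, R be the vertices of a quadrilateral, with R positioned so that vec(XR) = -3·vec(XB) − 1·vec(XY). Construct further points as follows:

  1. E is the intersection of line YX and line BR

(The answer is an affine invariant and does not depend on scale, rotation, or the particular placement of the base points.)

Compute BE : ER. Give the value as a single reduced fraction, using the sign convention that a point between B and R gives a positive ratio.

Choose coordinates X = (0, 0), B = (1, 0), Y = (0, 1), R = (-3, -1).
1. E is the intersection of line YX and line BR ⇒ E = (0, -1/4)
E = B + t·(R−B) with t = 1/4, so BE:ER = t:(1−t) = 1/4:3/4

BE:ER = 1/3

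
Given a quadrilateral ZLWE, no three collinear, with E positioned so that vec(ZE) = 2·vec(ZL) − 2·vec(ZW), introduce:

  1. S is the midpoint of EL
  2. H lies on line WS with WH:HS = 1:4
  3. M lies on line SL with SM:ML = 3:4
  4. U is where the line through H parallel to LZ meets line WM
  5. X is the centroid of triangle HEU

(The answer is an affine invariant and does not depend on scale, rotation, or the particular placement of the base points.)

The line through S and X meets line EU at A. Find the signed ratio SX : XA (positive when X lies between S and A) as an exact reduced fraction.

SX:XA = -218/13

Choose coordinates Z = (0, 0), L = (1, 0), W = (0, 1), E = (2, -2).
1. S is the midpoint of EL ⇒ S = (3/2, -1)
2. H lies on line WS with WH:HS = 1:4 ⇒ H = (3/10, 3/5)
3. M lies on line SL with SM:ML = 3:4 ⇒ M = (9/7, -4/7)
4. U is where the line through H parallel to LZ meets line WM ⇒ U = (18/55, 3/5)
5. X is the centroid of triangle HEU ⇒ X = (289/330, -4/15)
line SX meets EU at A = (3284/3597, -203/654)
X = S + t·(A−S) with t = 218/205, so SX:XA = 218/205:-13/205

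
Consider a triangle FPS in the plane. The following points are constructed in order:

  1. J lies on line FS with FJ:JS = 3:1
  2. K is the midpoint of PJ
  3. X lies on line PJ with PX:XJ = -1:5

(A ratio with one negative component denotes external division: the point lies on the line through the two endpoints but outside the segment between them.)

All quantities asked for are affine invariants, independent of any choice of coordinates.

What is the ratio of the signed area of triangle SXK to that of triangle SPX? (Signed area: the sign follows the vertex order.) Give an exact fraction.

[SXK]:[SPX] = -3

Set F = (0, 0), P = (1, 0), S = (0, 1); any affine frame gives the same invariant.
1. J lies on line FS with FJ:JS = 3:1 ⇒ J = (0, 3/4)
2. K is the midpoint of PJ ⇒ K = (1/2, 3/8)
3. X lies on line PJ with PX:XJ = -1:5 ⇒ X = (5/4, -3/16)
2·[SXK] = -3/16, 2·[SPX] = 1/16
[SXK]:[SPX] = -3/16:1/16 = -3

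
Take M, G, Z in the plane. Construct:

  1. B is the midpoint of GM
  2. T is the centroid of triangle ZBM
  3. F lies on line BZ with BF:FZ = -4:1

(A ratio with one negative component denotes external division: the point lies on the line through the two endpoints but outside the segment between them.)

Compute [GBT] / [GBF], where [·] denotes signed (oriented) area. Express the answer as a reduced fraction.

[GBT]:[GBF] = 1/4

Assign M = (0, 0), G = (1, 0), Z = (0, 1) — the answer is frame-independent, so this choice is without loss of generality.
1. B is the midpoint of GM ⇒ B = (1/2, 0)
2. T is the centroid of triangle ZBM ⇒ T = (1/6, 1/3)
3. F lies on line BZ with BF:FZ = -4:1 ⇒ F = (-1/6, 4/3)
2·[GBT] = -1/6, 2·[GBF] = -2/3
[GBT]:[GBF] = -1/6:-2/3 = 1/4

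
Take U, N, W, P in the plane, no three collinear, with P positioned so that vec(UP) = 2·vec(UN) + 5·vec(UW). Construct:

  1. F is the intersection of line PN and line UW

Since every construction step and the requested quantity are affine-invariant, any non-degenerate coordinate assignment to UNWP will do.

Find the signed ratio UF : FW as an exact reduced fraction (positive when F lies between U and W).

UF:FW = -5/6

Work in coordinates with U = (0, 0), N = (1, 0), W = (0, 1), P = (2, 5).
1. F is the intersection of line PN and line UW ⇒ F = (0, -5)
F = U + t·(W−U) with t = -5, so UF:FW = t:(1−t) = -5:6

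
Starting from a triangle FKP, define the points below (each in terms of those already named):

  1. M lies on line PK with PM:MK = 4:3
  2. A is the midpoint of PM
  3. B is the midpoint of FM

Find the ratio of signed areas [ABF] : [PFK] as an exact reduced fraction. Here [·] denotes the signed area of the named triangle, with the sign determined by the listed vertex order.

[ABF]:[PFK] = -1/7

Choose coordinates F = (0, 0), K = (1, 0), P = (0, 1).
1. M lies on line PK with PM:MK = 4:3 ⇒ M = (4/7, 3/7)
2. A is the midpoint of PM ⇒ A = (2/7, 5/7)
3. B is the midpoint of FM ⇒ B = (2/7, 3/14)
2·[ABF] = -1/7, 2·[PFK] = 1
[ABF]:[PFK] = -1/7:1 = -1/7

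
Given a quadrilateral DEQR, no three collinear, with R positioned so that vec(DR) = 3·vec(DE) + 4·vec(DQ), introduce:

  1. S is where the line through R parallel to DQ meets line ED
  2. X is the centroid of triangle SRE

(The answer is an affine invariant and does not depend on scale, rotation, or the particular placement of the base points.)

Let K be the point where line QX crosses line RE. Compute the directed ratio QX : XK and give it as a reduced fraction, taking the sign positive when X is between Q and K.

QX:XK = -13/4

Set D = (0, 0), E = (1, 0), Q = (0, 1), R = (3, 4); any affine frame gives the same invariant.
1. S is where the line through R parallel to DQ meets line ED ⇒ S = (3, 0)
2. X is the centroid of triangle SRE ⇒ X = (7/3, 4/3)
line QX meets RE at K = (21/13, 16/13)
X = Q + t·(K−Q) with t = 13/9, so QX:XK = 13/9:-4/9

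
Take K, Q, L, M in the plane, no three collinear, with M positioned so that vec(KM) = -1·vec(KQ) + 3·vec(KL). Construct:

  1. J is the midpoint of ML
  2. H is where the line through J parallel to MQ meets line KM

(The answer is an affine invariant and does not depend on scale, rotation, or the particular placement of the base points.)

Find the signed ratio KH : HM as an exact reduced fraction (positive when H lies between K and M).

Set K = (0, 0), Q = (1, 0), L = (0, 1), M = (-1, 3); any affine frame gives the same invariant.
1. J is the midpoint of ML ⇒ J = (-1/2, 2)
2. H is where the line through J parallel to MQ meets line KM ⇒ H = (-5/6, 5/2)
H = K + t·(M−K) with t = 5/6, so KH:HM = t:(1−t) = 5/6:1/6

KH:HM = 5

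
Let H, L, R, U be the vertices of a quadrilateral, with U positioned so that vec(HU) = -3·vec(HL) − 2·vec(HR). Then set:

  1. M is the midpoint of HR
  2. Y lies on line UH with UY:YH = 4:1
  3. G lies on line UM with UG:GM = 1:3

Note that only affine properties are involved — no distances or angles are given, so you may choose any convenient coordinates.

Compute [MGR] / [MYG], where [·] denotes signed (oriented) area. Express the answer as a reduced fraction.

[MGR]:[MYG] = 5/4

Set H = (0, 0), L = (1, 0), R = (0, 1), U = (-3, -2); any affine frame gives the same invariant.
1. M is the midpoint of HR ⇒ M = (0, 1/2)
2. Y lies on line UH with UY:YH = 4:1 ⇒ Y = (-3/5, -2/5)
3. G lies on line UM with UG:GM = 1:3 ⇒ G = (-9/4, -11/8)
2·[MGR] = -9/8, 2·[MYG] = -9/10
[MGR]:[MYG] = -9/8:-9/10 = 5/4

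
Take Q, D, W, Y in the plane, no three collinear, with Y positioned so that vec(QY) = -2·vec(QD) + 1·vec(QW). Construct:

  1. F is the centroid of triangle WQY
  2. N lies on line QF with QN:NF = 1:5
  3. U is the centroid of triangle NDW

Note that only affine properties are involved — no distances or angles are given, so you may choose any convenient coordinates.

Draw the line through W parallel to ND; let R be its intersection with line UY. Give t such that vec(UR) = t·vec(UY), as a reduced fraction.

t = 3/2

Set Q = (0, 0), D = (1, 0), W = (0, 1), Y = (-2, 1); any affine frame gives the same invariant.
1. F is the centroid of triangle WQY ⇒ F = (-2/3, 2/3)
2. N lies on line QF with QN:NF = 1:5 ⇒ N = (-1/9, 1/9)
3. U is the centroid of triangle NDW ⇒ U = (8/27, 10/27)
through W parallel to ND: direction (10/9, -1/9); meets UY at R = (-85/27, 71/54)
R = U + t·(Y−U) with t = 3/2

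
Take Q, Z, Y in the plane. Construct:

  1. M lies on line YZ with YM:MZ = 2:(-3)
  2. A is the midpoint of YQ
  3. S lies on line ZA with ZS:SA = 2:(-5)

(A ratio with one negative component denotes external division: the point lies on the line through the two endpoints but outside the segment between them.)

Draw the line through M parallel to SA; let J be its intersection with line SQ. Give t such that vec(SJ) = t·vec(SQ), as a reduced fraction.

Choose coordinates Q = (0, 0), Z = (1, 0), Y = (0, 1).
1. M lies on line YZ with YM:MZ = 2:(-3) ⇒ M = (-2, 3)
2. A is the midpoint of YQ ⇒ A = (0, 1/2)
3. S lies on line ZA with ZS:SA = 2:(-5) ⇒ S = (5/3, -1/3)
through M parallel to SA: direction (-5/3, 5/6); meets SQ at J = (20/3, -4/3)
J = S + t·(Q−S) with t = -3

t = -3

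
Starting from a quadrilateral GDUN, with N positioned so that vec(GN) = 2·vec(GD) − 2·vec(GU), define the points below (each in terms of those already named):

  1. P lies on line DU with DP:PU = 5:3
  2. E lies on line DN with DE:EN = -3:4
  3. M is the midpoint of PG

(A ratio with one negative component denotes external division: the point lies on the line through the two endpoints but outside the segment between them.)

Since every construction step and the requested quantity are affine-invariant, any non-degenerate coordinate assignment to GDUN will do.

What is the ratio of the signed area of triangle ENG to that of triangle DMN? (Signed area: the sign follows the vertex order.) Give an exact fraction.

[ENG]:[DMN] = -128/21

Assign G = (0, 0), D = (1, 0), U = (0, 1), N = (2, -2) — the answer is frame-independent, so this choice is without loss of generality.
1. P lies on line DU with DP:PU = 5:3 ⇒ P = (3/8, 5/8)
2. E lies on line DN with DE:EN = -3:4 ⇒ E = (-2, 6)
3. M is the midpoint of PG ⇒ M = (3/16, 5/16)
2·[ENG] = -8, 2·[DMN] = 21/16
[ENG]:[DMN] = -8:21/16 = -128/21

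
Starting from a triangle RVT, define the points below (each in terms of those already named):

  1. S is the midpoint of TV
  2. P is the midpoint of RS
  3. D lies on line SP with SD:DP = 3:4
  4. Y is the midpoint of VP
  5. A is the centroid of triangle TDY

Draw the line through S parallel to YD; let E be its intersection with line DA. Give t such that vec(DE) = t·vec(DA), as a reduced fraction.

Assign R = (0, 0), V = (1, 0), T = (0, 1) — the answer is frame-independent, so this choice is without loss of generality.
1. S is the midpoint of TV ⇒ S = (1/2, 1/2)
2. P is the midpoint of RS ⇒ P = (1/4, 1/4)
3. D lies on line SP with SD:DP = 3:4 ⇒ D = (11/28, 11/28)
4. Y is the midpoint of VP ⇒ Y = (5/8, 1/8)
5. A is the centroid of triangle TDY ⇒ A = (19/56, 85/168)
through S parallel to YD: direction (-13/56, 15/56); meets DA at E = (17/112, 101/112)
E = D + t·(A−D) with t = 9/2

t = 9/2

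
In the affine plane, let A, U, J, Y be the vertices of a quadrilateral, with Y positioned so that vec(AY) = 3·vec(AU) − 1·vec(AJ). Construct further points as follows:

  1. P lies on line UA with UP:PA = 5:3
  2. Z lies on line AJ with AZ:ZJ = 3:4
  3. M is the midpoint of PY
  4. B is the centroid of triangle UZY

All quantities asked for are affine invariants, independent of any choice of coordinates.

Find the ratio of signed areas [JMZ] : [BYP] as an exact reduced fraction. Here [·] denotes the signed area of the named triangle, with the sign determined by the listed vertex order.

Set A = (0, 0), U = (1, 0), J = (0, 1), Y = (3, -1); any affine frame gives the same invariant.
1. P lies on line UA with UP:PA = 5:3 ⇒ P = (3/8, 0)
2. Z lies on line AJ with AZ:ZJ = 3:4 ⇒ Z = (0, 3/7)
3. M is the midpoint of PY ⇒ M = (27/16, -1/2)
4. B is the centroid of triangle UZY ⇒ B = (4/3, -4/21)
2·[JMZ] = -27/28, 2·[BYP] = -11/24
[JMZ]:[BYP] = -27/28:-11/24 = 162/77

[JMZ]:[BYP] = 162/77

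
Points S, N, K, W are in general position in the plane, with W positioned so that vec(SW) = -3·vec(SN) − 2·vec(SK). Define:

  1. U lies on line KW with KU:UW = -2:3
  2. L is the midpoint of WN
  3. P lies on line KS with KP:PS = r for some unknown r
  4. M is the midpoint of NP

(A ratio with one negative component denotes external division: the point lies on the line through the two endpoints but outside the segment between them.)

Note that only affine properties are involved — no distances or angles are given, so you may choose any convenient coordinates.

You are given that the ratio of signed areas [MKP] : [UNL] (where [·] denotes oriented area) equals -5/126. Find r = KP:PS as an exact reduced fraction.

r = 5/2

Set S = (0, 0), N = (1, 0), K = (0, 1), W = (-3, -2); any affine frame gives the same invariant.
1. U lies on line KW with KU:UW = -2:3 ⇒ U = (6, 7)
2. L is the midpoint of WN ⇒ L = (-1, -1)
3. With KP:PS = r, write λ = r/(r+1) so P = K + λ·(S−K); P is affine-linear in λ
4. M is the midpoint of NP ⇒ M is an affine combination of earlier points and hence also affine-linear in λ
Every point depending on P is an affine combination of P and λ-independent points, so each such coordinate is linear in λ; the λ² term in each signed area is a multiple of (S−K)×(S−K) = 0, so 2·[MKP] and 2·[UNL] are each linear in λ. Evaluating at λ=0 and λ=1:
  2·[MKP] = 1/2·λ,   2·[UNL] = -9
So [MKP]:[UNL] = (1/2·λ) / (-9). Setting this equal to -5/126:
  1/2·λ = -5/126·(-9)  ⇒  λ = 5/7
Then r = λ/(1−λ) = (5/7)/(2/7) = 5/2. Check: with r = 5/2, P = (0, 2/7) and [MKP]:[UNL] = -5/126 as required.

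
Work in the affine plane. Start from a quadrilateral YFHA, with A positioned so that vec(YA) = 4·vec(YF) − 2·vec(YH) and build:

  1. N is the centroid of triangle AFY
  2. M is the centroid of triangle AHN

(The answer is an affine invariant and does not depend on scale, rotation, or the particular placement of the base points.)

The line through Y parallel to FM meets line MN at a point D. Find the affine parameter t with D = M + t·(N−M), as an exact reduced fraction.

t = 5/2

Set Y = (0, 0), F = (1, 0), H = (0, 1), A = (4, -2); any affine frame gives the same invariant.
1. N is the centroid of triangle AFY ⇒ N = (5/3, -2/3)
2. M is the centroid of triangle AHN ⇒ M = (17/9, -5/9)
through Y parallel to FM: direction (8/9, -5/9); meets MN at D = (4/3, -5/6)
D = M + t·(N−M) with t = 5/2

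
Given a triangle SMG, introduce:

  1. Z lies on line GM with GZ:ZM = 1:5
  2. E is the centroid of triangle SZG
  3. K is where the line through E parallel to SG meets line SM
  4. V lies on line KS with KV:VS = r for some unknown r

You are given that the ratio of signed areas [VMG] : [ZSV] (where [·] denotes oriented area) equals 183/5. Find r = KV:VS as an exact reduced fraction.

r = 3/4

Set S = (0, 0), M = (1, 0), G = (0, 1); any affine frame gives the same invariant.
1. Z lies on line GM with GZ:ZM = 1:5 ⇒ Z = (1/6, 5/6)
2. E is the centroid of triangle SZG ⇒ E = (1/18, 11/18)
3. K is where the line through E parallel to SG meets line SM ⇒ K = (1/18, 0)
4. With KV:VS = r, write λ = r/(r+1) so V = K + λ·(S−K); V is affine-linear in λ
Every point depending on V is an affine combination of V and λ-independent points, so each such coordinate is linear in λ; the λ² term in each signed area is a multiple of (S−K)×(S−K) = 0, so 2·[VMG] and 2·[ZSV] are each linear in λ. Evaluating at λ=0 and λ=1:
  2·[VMG] = 1/18·λ + 17/18,   2·[ZSV] = -5/108·λ + 5/108
So [VMG]:[ZSV] = (1/18·λ + 17/18) / (-5/108·λ + 5/108). Setting this equal to 183/5:
  1/18·λ + 17/18 = 183/5·(-5/108·λ + 5/108)  ⇒  λ = 3/7
Then r = λ/(1−λ) = (3/7)/(4/7) = 3/4. Check: with r = 3/4, V = (2/63, 0) and [VMG]:[ZSV] = 183/5 as required.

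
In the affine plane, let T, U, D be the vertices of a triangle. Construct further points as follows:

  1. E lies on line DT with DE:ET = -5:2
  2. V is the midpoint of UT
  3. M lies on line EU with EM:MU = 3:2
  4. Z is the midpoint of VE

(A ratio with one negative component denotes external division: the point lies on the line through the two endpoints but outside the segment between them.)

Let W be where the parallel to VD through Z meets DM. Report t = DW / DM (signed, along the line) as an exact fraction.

Work in coordinates with T = (0, 0), U = (1, 0), D = (0, 1).
1. E lies on line DT with DE:ET = -5:2 ⇒ E = (0, -2/3)
2. V is the midpoint of UT ⇒ V = (1/2, 0)
3. M lies on line EU with EM:MU = 3:2 ⇒ M = (3/5, -4/15)
4. Z is the midpoint of VE ⇒ Z = (1/4, -1/3)
through Z parallel to VD: direction (-1/2, 1); meets DM at W = (15/2, -89/6)
W = D + t·(M−D) with t = 25/2

t = 25/2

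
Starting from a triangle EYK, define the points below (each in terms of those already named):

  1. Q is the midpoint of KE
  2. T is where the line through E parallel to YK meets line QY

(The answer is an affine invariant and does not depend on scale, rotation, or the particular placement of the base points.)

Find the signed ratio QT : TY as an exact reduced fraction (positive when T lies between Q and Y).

QT:TY = -1/2

Assign E = (0, 0), Y = (1, 0), K = (0, 1) — the answer is frame-independent, so this choice is without loss of generality.
1. Q is the midpoint of KE ⇒ Q = (0, 1/2)
2. T is where the line through E parallel to YK meets line QY ⇒ T = (-1, 1)
T = Q + t·(Y−Q) with t = -1, so QT:TY = t:(1−t) = -1:2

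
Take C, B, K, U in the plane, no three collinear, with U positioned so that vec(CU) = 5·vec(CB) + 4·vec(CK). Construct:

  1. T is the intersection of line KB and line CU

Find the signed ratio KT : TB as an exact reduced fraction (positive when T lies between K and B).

KT:TB = 5/4

Set C = (0, 0), B = (1, 0), K = (0, 1), U = (5, 4); any affine frame gives the same invariant.
1. T is the intersection of line KB and line CU ⇒ T = (5/9, 4/9)
T = K + t·(B−K) with t = 5/9, so KT:TB = t:(1−t) = 5/9:4/9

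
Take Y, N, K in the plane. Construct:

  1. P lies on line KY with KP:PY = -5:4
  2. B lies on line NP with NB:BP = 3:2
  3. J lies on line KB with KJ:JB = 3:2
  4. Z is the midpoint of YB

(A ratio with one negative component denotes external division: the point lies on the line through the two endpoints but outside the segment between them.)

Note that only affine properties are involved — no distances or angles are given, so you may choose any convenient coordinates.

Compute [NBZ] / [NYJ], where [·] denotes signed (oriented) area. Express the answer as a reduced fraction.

[NBZ]:[NYJ] = -15/13

Work in coordinates with Y = (0, 0), N = (1, 0), K = (0, 1).
1. P lies on line KY with KP:PY = -5:4 ⇒ P = (0, -4)
2. B lies on line NP with NB:BP = 3:2 ⇒ B = (2/5, -12/5)
3. J lies on line KB with KJ:JB = 3:2 ⇒ J = (6/25, -26/25)
4. Z is the midpoint of YB ⇒ Z = (1/5, -6/5)
2·[NBZ] = -6/5, 2·[NYJ] = 26/25
[NBZ]:[NYJ] = -6/5:26/25 = -15/13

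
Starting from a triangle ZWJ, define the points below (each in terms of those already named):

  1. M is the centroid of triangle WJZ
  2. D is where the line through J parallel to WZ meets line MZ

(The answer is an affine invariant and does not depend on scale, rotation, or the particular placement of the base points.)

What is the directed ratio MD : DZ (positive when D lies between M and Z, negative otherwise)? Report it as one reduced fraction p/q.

MD:DZ = -2/3

Assign Z = (0, 0), W = (1, 0), J = (0, 1) — the answer is frame-independent, so this choice is without loss of generality.
1. M is the centroid of triangle WJZ ⇒ M = (1/3, 1/3)
2. D is where the line through J parallel to WZ meets line MZ ⇒ D = (1, 1)
D = M + t·(Z−M) with t = -2, so MD:DZ = t:(1−t) = -2:3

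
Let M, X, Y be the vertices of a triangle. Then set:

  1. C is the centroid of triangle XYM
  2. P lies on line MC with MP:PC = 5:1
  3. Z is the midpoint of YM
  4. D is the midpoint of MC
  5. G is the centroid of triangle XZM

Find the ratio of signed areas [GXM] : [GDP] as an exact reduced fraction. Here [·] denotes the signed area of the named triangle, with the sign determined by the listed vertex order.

[GXM]:[GDP] = 9

Work in coordinates with M = (0, 0), X = (1, 0), Y = (0, 1).
1. C is the centroid of triangle XYM ⇒ C = (1/3, 1/3)
2. P lies on line MC with MP:PC = 5:1 ⇒ P = (5/18, 5/18)
3. Z is the midpoint of YM ⇒ Z = (0, 1/2)
4. D is the midpoint of MC ⇒ D = (1/6, 1/6)
5. G is the centroid of triangle XZM ⇒ G = (1/3, 1/6)
2·[GXM] = -1/6, 2·[GDP] = -1/54
[GXM]:[GDP] = -1/6:-1/54 = 9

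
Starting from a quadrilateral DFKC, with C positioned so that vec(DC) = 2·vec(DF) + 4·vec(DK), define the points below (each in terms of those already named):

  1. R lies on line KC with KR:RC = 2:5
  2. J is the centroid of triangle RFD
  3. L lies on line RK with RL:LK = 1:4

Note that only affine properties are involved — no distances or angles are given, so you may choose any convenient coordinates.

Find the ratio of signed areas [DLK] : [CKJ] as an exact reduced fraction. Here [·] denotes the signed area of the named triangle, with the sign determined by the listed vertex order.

[DLK]:[CKJ] = 48/245

Choose coordinates D = (0, 0), F = (1, 0), K = (0, 1), C = (2, 4).
1. R lies on line KC with KR:RC = 2:5 ⇒ R = (4/7, 13/7)
2. J is the centroid of triangle RFD ⇒ J = (11/21, 13/21)
3. L lies on line RK with RL:LK = 1:4 ⇒ L = (16/35, 59/35)
2·[DLK] = 16/35, 2·[CKJ] = 7/3
[DLK]:[CKJ] = 16/35:7/3 = 48/245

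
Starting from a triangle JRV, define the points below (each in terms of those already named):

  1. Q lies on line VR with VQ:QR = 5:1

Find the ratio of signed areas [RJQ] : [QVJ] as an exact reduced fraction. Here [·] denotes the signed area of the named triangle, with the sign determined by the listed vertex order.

[RJQ]:[QVJ] = -1/5

Set J = (0, 0), R = (1, 0), V = (0, 1); any affine frame gives the same invariant.
1. Q lies on line VR with VQ:QR = 5:1 ⇒ Q = (5/6, 1/6)
2·[RJQ] = -1/6, 2·[QVJ] = 5/6
[RJQ]:[QVJ] = -1/6:5/6 = -1/5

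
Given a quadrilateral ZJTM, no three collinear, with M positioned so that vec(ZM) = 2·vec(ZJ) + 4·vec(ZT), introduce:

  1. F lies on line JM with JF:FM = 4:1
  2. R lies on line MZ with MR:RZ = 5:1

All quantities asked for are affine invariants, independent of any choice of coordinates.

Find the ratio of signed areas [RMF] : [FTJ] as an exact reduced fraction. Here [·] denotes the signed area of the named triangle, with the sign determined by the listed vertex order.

[RMF]:[FTJ] = -1/6

Work in coordinates with Z = (0, 0), J = (1, 0), T = (0, 1), M = (2, 4).
1. F lies on line JM with JF:FM = 4:1 ⇒ F = (9/5, 16/5)
2. R lies on line MZ with MR:RZ = 5:1 ⇒ R = (1/3, 2/3)
2·[RMF] = -2/3, 2·[FTJ] = 4
[RMF]:[FTJ] = -2/3:4 = -1/6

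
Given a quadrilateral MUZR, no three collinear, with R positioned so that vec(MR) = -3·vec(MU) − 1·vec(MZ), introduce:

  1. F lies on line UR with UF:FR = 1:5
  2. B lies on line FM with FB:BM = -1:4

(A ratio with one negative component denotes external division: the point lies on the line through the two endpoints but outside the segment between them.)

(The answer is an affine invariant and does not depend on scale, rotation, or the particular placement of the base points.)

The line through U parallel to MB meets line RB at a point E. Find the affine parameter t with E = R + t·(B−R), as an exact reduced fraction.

t = 6/5

Assign M = (0, 0), U = (1, 0), Z = (0, 1), R = (-3, -1) — the answer is frame-independent, so this choice is without loss of generality.
1. F lies on line UR with UF:FR = 1:5 ⇒ F = (1/3, -1/6)
2. B lies on line FM with FB:BM = -1:4 ⇒ B = (4/9, -2/9)
through U parallel to MB: direction (4/9, -2/9); meets RB at E = (17/15, -1/15)
E = R + t·(B−R) with t = 6/5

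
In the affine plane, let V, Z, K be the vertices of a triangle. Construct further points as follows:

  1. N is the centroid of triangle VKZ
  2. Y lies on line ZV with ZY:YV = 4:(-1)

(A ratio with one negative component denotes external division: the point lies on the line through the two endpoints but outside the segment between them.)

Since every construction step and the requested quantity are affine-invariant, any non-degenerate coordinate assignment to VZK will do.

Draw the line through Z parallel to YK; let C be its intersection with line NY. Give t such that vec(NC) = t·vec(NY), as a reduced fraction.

Assign V = (0, 0), Z = (1, 0), K = (0, 1) — the answer is frame-independent, so this choice is without loss of generality.
1. N is the centroid of triangle VKZ ⇒ N = (1/3, 1/3)
2. Y lies on line ZV with ZY:YV = 4:(-1) ⇒ Y = (-1/3, 0)
through Z parallel to YK: direction (1/3, 1); meets NY at C = (19/15, 4/5)
C = N + t·(Y−N) with t = -7/5

t = -7/5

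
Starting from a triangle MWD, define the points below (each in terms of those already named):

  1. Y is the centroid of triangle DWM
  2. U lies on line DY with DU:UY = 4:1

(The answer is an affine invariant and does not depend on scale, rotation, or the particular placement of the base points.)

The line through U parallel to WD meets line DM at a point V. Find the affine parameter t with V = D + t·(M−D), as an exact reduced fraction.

t = 4/15

Work in coordinates with M = (0, 0), W = (1, 0), D = (0, 1).
1. Y is the centroid of triangle DWM ⇒ Y = (1/3, 1/3)
2. U lies on line DY with DU:UY = 4:1 ⇒ U = (4/15, 7/15)
through U parallel to WD: direction (-1, 1); meets DM at V = (0, 11/15)
V = D + t·(M−D) with t = 4/15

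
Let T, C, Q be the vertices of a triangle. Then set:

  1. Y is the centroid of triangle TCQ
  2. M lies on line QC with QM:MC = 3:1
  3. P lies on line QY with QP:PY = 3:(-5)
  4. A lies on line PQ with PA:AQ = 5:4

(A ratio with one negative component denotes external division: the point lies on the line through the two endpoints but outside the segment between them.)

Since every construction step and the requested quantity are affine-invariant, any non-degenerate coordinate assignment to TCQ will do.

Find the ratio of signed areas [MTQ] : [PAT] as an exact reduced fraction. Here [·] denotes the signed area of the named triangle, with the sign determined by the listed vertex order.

[MTQ]:[PAT] = 27/10

Work in coordinates with T = (0, 0), C = (1, 0), Q = (0, 1).
1. Y is the centroid of triangle TCQ ⇒ Y = (1/3, 1/3)
2. M lies on line QC with QM:MC = 3:1 ⇒ M = (3/4, 1/4)
3. P lies on line QY with QP:PY = 3:(-5) ⇒ P = (-1/2, 2)
4. A lies on line PQ with PA:AQ = 5:4 ⇒ A = (-2/9, 13/9)
2·[MTQ] = -3/4, 2·[PAT] = -5/18
[MTQ]:[PAT] = -3/4:-5/18 = 27/10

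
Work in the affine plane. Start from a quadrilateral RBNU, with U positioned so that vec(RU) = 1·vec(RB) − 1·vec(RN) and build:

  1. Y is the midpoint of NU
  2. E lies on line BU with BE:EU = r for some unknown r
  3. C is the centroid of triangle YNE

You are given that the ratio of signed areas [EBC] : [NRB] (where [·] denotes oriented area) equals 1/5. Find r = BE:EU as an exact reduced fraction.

r = 2/3

Assign R = (0, 0), B = (1, 0), N = (0, 1), U = (1, -1) — the answer is frame-independent, so this choice is without loss of generality.
1. Y is the midpoint of NU ⇒ Y = (1/2, 0)
2. With BE:EU = r, write λ = r/(r+1) so E = B + λ·(U−B); E is affine-linear in λ
3. C is the centroid of triangle YNE ⇒ C is an affine combination of earlier points and hence also affine-linear in λ
Every point depending on E is an affine combination of E and λ-independent points, so each such coordinate is linear in λ; the λ² term in each signed area is a multiple of (U−B)×(U−B) = 0, so 2·[EBC] and 2·[NRB] are each linear in λ. Evaluating at λ=0 and λ=1:
  2·[EBC] = 1/2·λ,   2·[NRB] = 1
So [EBC]:[NRB] = (1/2·λ) / (1). Setting this equal to 1/5:
  1/2·λ = 1/5·(1)  ⇒  λ = 2/5
Then r = λ/(1−λ) = (2/5)/(3/5) = 2/3. Check: with r = 2/3, E = (1, -2/5) and [EBC]:[NRB] = 1/5 as required.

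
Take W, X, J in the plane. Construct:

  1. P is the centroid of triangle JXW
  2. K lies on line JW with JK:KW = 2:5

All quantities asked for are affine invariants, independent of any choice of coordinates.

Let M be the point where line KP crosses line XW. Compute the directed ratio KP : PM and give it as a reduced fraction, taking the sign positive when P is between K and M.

Assign W = (0, 0), X = (1, 0), J = (0, 1) — the answer is frame-independent, so this choice is without loss of generality.
1. P is the centroid of triangle JXW ⇒ P = (1/3, 1/3)
2. K lies on line JW with JK:KW = 2:5 ⇒ K = (0, 5/7)
line KP meets XW at M = (5/8, 0)
P = K + t·(M−K) with t = 8/15, so KP:PM = 8/15:7/15

KP:PM = 8/7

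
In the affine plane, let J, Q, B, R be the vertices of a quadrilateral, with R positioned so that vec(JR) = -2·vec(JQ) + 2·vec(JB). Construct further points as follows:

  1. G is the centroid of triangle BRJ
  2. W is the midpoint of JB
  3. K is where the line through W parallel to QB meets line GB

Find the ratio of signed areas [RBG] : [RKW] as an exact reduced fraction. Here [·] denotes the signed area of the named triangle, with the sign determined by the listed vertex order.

[RBG]:[RKW] = 8/3

Assign J = (0, 0), Q = (1, 0), B = (0, 1), R = (-2, 2) — the answer is frame-independent, so this choice is without loss of generality.
1. G is the centroid of triangle BRJ ⇒ G = (-2/3, 1)
2. W is the midpoint of JB ⇒ W = (0, 1/2)
3. K is where the line through W parallel to QB meets line GB ⇒ K = (-1/2, 1)
2·[RBG] = -2/3, 2·[RKW] = -1/4
[RBG]:[RKW] = -2/3:-1/4 = 8/3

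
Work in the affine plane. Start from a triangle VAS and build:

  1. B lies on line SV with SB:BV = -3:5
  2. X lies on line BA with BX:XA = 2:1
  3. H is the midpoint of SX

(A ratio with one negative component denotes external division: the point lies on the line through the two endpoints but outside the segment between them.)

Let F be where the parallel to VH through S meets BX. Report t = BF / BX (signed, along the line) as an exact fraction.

t = 3/7

Assign V = (0, 0), A = (1, 0), S = (0, 1) — the answer is frame-independent, so this choice is without loss of generality.
1. B lies on line SV with SB:BV = -3:5 ⇒ B = (0, 5/2)
2. X lies on line BA with BX:XA = 2:1 ⇒ X = (2/3, 5/6)
3. H is the midpoint of SX ⇒ H = (1/3, 11/12)
through S parallel to VH: direction (1/3, 11/12); meets BX at F = (2/7, 25/14)
F = B + t·(X−B) with t = 3/7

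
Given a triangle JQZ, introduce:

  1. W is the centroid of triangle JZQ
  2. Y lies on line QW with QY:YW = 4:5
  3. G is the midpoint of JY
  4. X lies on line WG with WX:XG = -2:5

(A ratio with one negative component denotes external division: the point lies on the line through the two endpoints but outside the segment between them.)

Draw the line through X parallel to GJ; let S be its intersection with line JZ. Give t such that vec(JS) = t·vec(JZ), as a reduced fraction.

t = 25/57

Choose coordinates J = (0, 0), Q = (1, 0), Z = (0, 1).
1. W is the centroid of triangle JZQ ⇒ W = (1/3, 1/3)
2. Y lies on line QW with QY:YW = 4:5 ⇒ Y = (19/27, 4/27)
3. G is the midpoint of JY ⇒ G = (19/54, 2/27)
4. X lies on line WG with WX:XG = -2:5 ⇒ X = (26/81, 41/81)
through X parallel to GJ: direction (-19/54, -2/27); meets JZ at S = (0, 25/57)
S = J + t·(Z−J) with t = 25/57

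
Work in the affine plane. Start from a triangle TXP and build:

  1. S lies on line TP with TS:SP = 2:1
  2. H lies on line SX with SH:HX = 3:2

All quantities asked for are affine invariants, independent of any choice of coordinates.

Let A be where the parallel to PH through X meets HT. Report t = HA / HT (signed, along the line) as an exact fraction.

t = -2/9

Assign T = (0, 0), X = (1, 0), P = (0, 1) — the answer is frame-independent, so this choice is without loss of generality.
1. S lies on line TP with TS:SP = 2:1 ⇒ S = (0, 2/3)
2. H lies on line SX with SH:HX = 3:2 ⇒ H = (3/5, 4/15)
through X parallel to PH: direction (3/5, -11/15); meets HT at A = (11/15, 44/135)
A = H + t·(T−H) with t = -2/9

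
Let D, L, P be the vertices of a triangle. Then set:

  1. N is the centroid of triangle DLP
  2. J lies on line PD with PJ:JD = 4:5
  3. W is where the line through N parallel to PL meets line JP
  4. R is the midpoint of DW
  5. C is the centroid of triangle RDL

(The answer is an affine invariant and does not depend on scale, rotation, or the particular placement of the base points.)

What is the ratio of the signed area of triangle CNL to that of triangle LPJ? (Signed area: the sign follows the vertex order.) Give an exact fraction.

Choose coordinates D = (0, 0), L = (1, 0), P = (0, 1).
1. N is the centroid of triangle DLP ⇒ N = (1/3, 1/3)
2. J lies on line PD with PJ:JD = 4:5 ⇒ J = (0, 5/9)
3. W is where the line through N parallel to PL meets line JP ⇒ W = (0, 2/3)
4. R is the midpoint of DW ⇒ R = (0, 1/3)
5. C is the centroid of triangle RDL ⇒ C = (1/3, 1/9)
2·[CNL] = -4/27, 2·[LPJ] = 4/9
[CNL]:[LPJ] = -4/27:4/9 = -1/3

[CNL]:[LPJ] = -1/3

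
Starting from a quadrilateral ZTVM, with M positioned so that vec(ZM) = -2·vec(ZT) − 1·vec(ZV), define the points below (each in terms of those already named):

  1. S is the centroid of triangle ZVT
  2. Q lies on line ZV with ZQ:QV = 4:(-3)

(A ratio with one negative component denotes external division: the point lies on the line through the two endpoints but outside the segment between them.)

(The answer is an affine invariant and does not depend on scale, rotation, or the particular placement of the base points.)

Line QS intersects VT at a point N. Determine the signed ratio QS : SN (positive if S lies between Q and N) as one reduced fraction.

Choose coordinates Z = (0, 0), T = (1, 0), V = (0, 1), M = (-2, -1).
1. S is the centroid of triangle ZVT ⇒ S = (1/3, 1/3)
2. Q lies on line ZV with ZQ:QV = 4:(-3) ⇒ Q = (0, 4)
line QS meets VT at N = (3/10, 7/10)
S = Q + t·(N−Q) with t = 10/9, so QS:SN = 10/9:-1/9

QS:SN = -10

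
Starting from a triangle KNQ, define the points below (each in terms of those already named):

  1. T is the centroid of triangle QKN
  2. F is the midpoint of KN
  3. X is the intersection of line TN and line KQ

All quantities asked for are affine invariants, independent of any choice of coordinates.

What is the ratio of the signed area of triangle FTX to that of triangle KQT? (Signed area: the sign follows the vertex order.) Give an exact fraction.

Work in coordinates with K = (0, 0), N = (1, 0), Q = (0, 1).
1. T is the centroid of triangle QKN ⇒ T = (1/3, 1/3)
2. F is the midpoint of KN ⇒ F = (1/2, 0)
3. X is the intersection of line TN and line KQ ⇒ X = (0, 1/2)
2·[FTX] = 1/12, 2·[KQT] = -1/3
[FTX]:[KQT] = 1/12:-1/3 = -1/4

[FTX]:[KQT] = -1/4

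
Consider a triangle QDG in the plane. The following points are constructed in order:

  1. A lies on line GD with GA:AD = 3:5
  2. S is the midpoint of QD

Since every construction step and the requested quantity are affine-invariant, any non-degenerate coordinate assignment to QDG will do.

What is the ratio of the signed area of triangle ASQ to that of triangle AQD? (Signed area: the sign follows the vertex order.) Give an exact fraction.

[ASQ]:[AQD] = -1/2

Choose coordinates Q = (0, 0), D = (1, 0), G = (0, 1).
1. A lies on line GD with GA:AD = 3:5 ⇒ A = (3/8, 5/8)
2. S is the midpoint of QD ⇒ S = (1/2, 0)
2·[ASQ] = -5/16, 2·[AQD] = 5/8
[ASQ]:[AQD] = -5/16:5/8 = -1/2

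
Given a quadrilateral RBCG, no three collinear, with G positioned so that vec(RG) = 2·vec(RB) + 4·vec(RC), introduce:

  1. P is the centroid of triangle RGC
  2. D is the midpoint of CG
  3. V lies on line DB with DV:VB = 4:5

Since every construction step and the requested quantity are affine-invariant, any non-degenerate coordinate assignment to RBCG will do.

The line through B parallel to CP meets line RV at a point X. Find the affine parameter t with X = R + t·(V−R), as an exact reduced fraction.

t = -18/7

Set R = (0, 0), B = (1, 0), C = (0, 1), G = (2, 4); any affine frame gives the same invariant.
1. P is the centroid of triangle RGC ⇒ P = (2/3, 5/3)
2. D is the midpoint of CG ⇒ D = (1, 5/2)
3. V lies on line DB with DV:VB = 4:5 ⇒ V = (1, 25/18)
through B parallel to CP: direction (2/3, 2/3); meets RV at X = (-18/7, -25/7)
X = R + t·(V−R) with t = -18/7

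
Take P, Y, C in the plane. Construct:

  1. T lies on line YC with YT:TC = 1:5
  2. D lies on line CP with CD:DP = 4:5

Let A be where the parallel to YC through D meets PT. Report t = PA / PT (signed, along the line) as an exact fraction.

t = 5/9

Assign P = (0, 0), Y = (1, 0), C = (0, 1) — the answer is frame-independent, so this choice is without loss of generality.
1. T lies on line YC with YT:TC = 1:5 ⇒ T = (5/6, 1/6)
2. D lies on line CP with CD:DP = 4:5 ⇒ D = (0, 5/9)
through D parallel to YC: direction (-1, 1); meets PT at A = (25/54, 5/54)
A = P + t·(T−P) with t = 5/9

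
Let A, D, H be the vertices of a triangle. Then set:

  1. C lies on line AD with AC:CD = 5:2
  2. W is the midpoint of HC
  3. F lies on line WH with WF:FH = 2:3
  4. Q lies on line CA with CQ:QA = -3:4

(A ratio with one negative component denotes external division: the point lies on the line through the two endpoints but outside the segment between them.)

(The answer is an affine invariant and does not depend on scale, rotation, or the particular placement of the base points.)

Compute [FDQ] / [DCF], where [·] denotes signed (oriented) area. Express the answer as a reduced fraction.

[FDQ]:[DCF] = -13/2

Set A = (0, 0), D = (1, 0), H = (0, 1); any affine frame gives the same invariant.
1. C lies on line AD with AC:CD = 5:2 ⇒ C = (5/7, 0)
2. W is the midpoint of HC ⇒ W = (5/14, 1/2)
3. F lies on line WH with WF:FH = 2:3 ⇒ F = (3/14, 7/10)
4. Q lies on line CA with CQ:QA = -3:4 ⇒ Q = (20/7, 0)
2·[FDQ] = 13/10, 2·[DCF] = -1/5
[FDQ]:[DCF] = 13/10:-1/5 = -13/2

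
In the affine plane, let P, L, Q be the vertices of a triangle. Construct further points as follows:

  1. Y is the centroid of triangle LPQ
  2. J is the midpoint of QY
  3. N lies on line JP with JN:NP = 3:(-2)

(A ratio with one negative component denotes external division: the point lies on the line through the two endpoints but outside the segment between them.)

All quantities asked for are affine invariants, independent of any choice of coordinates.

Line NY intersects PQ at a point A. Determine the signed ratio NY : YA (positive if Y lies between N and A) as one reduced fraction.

Work in coordinates with P = (0, 0), L = (1, 0), Q = (0, 1).
1. Y is the centroid of triangle LPQ ⇒ Y = (1/3, 1/3)
2. J is the midpoint of QY ⇒ J = (1/6, 2/3)
3. N lies on line JP with JN:NP = 3:(-2) ⇒ N = (-1/3, -4/3)
line NY meets PQ at A = (0, -1/2)
Y = N + t·(A−N) with t = 2, so NY:YA = 2:-1

NY:YA = -2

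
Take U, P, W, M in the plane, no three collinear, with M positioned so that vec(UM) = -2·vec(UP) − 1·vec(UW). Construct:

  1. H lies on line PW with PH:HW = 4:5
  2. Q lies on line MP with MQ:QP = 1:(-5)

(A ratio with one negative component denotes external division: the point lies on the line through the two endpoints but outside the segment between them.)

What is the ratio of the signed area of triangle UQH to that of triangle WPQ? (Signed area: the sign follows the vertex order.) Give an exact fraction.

[UQH]:[WPQ] = 19/180

Choose coordinates U = (0, 0), P = (1, 0), W = (0, 1), M = (-2, -1).
1. H lies on line PW with PH:HW = 4:5 ⇒ H = (5/9, 4/9)
2. Q lies on line MP with MQ:QP = 1:(-5) ⇒ Q = (-11/4, -5/4)
2·[UQH] = -19/36, 2·[WPQ] = -5
[UQH]:[WPQ] = -19/36:-5 = 19/180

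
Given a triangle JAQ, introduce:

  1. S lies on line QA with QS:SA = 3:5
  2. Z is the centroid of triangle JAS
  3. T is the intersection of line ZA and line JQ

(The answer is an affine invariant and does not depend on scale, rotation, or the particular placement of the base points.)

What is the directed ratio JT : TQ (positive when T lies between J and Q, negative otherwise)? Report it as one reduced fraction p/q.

Set J = (0, 0), A = (1, 0), Q = (0, 1); any affine frame gives the same invariant.
1. S lies on line QA with QS:SA = 3:5 ⇒ S = (3/8, 5/8)
2. Z is the centroid of triangle JAS ⇒ Z = (11/24, 5/24)
3. T is the intersection of line ZA and line JQ ⇒ T = (0, 5/13)
T = J + t·(Q−J) with t = 5/13, so JT:TQ = t:(1−t) = 5/13:8/13

JT:TQ = 5/8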